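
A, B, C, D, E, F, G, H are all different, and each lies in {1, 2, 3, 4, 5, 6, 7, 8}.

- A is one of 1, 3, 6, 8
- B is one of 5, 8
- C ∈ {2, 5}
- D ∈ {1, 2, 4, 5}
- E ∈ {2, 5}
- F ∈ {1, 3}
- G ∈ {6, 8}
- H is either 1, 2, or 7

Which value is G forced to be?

Among the 8 variables, 4 fits only D (and all 8 values in {1, 2, 3, 4, 5, 6, 7, 8} must be used), so D = 4.
The 7 still-open variables draw from only 7 values {1, 2, 3, 5, 6, 7, 8}, so each is used; only H can be 7, hence H = 7.
C and E between them cover only {2, 5} — a naked pair. Remove those values from B.
B has just one choice, so B = 8. Eliminate 8 elsewhere: A, G.
So G = 6.

6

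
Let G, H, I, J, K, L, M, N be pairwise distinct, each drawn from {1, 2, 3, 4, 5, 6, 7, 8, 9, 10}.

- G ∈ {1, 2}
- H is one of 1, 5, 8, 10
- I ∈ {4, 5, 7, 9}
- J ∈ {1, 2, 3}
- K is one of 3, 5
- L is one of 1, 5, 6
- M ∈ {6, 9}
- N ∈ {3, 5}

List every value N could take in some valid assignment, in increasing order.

3, 5

The 2 variables K and N are confined to {3, 5}, which locks those values in; drop them from H, I, J, L.
The 2 variables G and J are confined to {1, 2}, which locks those values in; drop them from H, L.
L has just one choice, so L = 6. Remove 6 from M.
M has just one choice, so M = 9. Eliminate 9 elsewhere: I.
No further eliminations apply; N can still be any of 3, 5.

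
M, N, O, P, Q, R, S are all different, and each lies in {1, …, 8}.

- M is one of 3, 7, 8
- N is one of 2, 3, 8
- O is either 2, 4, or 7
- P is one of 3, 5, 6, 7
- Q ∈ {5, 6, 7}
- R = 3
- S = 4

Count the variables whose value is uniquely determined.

2

R must be 3 (only option left). Eliminate 3 elsewhere: M, N, P.
S's domain is down to {4}, so S = 4. Remove 4 from O.
M, N, O share exactly the 3 values {2, 7, 8}; by pigeonhole those values go to them, so strike 2, 7, 8 from P, Q.
Determined: R=3, S=4. The other variables each still have more than one consistent value. That makes 2.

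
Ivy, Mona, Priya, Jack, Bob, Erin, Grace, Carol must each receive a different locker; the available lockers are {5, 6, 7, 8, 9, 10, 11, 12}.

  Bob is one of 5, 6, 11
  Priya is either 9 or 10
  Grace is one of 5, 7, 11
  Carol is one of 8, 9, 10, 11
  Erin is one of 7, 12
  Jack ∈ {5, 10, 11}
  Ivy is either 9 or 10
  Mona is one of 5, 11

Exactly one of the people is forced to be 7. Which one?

Grace

The 8 variables together cover exactly {5, 6, 7, 8, 9, 10, 11, 12} — 8 values for 8 variables — and 6 appears only in Bob's list, so Bob = 6.
The 7 still-open variables together cover exactly {5, 7, 8, 9, 10, 11, 12} — 7 values for 7 variables — and 8 appears only in Carol's list, so Carol = 8.
The 6 still-open variables together cover exactly {5, 7, 9, 10, 11, 12} — 6 values for 6 variables — and 12 appears only in Erin's list, so Erin = 12.
The 5 still-open variables together cover exactly {5, 7, 9, 10, 11} — 5 values for 5 variables — and 7 appears only in Grace's list, so Grace = 7.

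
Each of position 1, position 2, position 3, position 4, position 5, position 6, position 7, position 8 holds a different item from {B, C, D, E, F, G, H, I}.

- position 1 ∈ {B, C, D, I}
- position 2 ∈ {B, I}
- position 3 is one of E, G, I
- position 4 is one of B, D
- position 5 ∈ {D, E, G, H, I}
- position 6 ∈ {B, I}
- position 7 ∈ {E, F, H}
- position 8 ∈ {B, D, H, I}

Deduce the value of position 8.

H

The 8 variables draw from only 8 values {B, C, D, E, F, G, H, I}, so each is used; only position 1 can be C, hence position 1 = C.
Among the 7 still-open variables, F fits only position 7 (and all 7 values in {B, D, E, F, G, H, I} must be used), so position 7 = F.
position 2 and position 6 share exactly the 2 values {B, I}; by pigeonhole those values go to them, so strike B, I from position 3, position 4, position 5, position 8.
position 4's domain is down to {D}, so position 4 = D. Remove D from position 5, position 8.
So position 8 = H.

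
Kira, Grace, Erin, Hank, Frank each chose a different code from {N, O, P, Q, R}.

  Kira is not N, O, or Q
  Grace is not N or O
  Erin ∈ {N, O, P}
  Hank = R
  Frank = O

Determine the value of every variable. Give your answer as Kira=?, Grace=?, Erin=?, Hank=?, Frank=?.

Hank has just one choice, so Hank = R. Strike R from Kira, Grace.
That leaves Frank = O. So Erin can't be O.
Kira must be P (only option left). Eliminate P elsewhere: Grace, Erin.
That leaves Grace = Q.
Erin must be N (only option left).

Kira=P, Grace=Q, Erin=N, Hank=R, Frank=O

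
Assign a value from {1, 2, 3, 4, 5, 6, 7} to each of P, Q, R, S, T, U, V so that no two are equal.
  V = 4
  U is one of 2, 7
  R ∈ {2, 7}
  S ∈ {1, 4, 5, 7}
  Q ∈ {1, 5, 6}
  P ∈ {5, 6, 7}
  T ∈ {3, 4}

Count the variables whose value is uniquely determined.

2

V must be 4 (only option left). Strike 4 from S, T.
T's domain is down to {3}, so T = 3.
The 2 variables R and U are confined to {2, 7}, which locks those values in; drop them from P, S.
Determined: T=3, V=4. The other variables each still have more than one consistent value. That makes 2.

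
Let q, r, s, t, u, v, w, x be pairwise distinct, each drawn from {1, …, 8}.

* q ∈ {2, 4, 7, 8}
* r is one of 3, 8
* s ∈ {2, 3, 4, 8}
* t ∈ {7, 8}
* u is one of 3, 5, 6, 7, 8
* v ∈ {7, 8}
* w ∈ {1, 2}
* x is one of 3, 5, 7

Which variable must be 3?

The 8 variables draw from only 8 values {1, 2, 3, 4, 5, 6, 7, 8}, so each is used; only w can be 1, hence w = 1.
Among the 7 still-open variables, 6 fits only u (and all 7 values in {2, 3, 4, 5, 6, 7, 8} must be used), so u = 6.
The 6 still-open variables draw from only 6 values {2, 3, 4, 5, 7, 8}, so each is used; only x can be 5, hence x = 5.
The 2 variables t and v are confined to {7, 8}, which locks those values in; drop them from q, r, s.
So 3 goes to r.

r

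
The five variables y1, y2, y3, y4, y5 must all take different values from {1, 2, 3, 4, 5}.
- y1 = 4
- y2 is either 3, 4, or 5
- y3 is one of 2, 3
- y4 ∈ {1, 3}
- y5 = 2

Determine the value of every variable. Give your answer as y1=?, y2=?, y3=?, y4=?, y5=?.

y1=4, y2=5, y3=3, y4=1, y5=2

y1 must be 4 (only option left). So y2 can't be 4.
y5's domain is down to {2}, so y5 = 2. Eliminate 2 elsewhere: y3.
That leaves y3 = 3. Remove 3 from y2, y4.
y4's domain is down to {1}, so y4 = 1.
That leaves y2 = 5.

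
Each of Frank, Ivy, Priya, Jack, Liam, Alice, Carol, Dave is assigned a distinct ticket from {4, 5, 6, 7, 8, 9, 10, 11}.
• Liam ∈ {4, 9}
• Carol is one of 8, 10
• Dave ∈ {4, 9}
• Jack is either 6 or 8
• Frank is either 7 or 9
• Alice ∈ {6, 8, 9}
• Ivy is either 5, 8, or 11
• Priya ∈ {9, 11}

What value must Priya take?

11

The 8 variables together cover exactly {4, 5, 6, 7, 8, 9, 10, 11} — 8 values for 8 variables — and 5 appears only in Ivy's list, so Ivy = 5.
The 7 still-open variables together cover exactly {4, 6, 7, 8, 9, 10, 11} — 7 values for 7 variables — and 7 appears only in Frank's list, so Frank = 7.
Among the 6 still-open variables, 10 fits only Carol (and all 6 values in {4, 6, 8, 9, 10, 11} must be used), so Carol = 10.
Among the 5 still-open variables, 11 fits only Priya (and all 5 values in {4, 6, 8, 9, 11} must be used), so Priya = 11.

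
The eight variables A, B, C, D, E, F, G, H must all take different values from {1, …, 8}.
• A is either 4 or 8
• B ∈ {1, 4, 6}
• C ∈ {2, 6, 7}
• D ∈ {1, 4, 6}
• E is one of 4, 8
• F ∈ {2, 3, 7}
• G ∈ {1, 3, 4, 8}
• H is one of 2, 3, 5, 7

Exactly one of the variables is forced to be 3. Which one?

G

The 8 variables draw from only 8 values {1, 2, 3, 4, 5, 6, 7, 8}, so each is used; only H can be 5, hence H = 5.
A and E share exactly the 2 values {4, 8}; by pigeonhole those values go to them, so strike 4, 8 from B, D, G.
The 2 variables B and D are confined to {1, 6}, which locks those values in; drop them from C, G.
So 3 goes to G.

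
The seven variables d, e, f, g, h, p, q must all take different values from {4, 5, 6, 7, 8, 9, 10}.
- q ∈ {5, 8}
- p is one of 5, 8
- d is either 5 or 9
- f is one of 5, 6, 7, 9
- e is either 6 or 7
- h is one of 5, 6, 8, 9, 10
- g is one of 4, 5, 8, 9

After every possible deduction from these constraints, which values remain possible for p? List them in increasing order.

Among the 7 variables, 4 fits only g (and all 7 values in {4, 5, 6, 7, 8, 9, 10} must be used), so g = 4.
The 6 still-open variables together cover exactly {5, 6, 7, 8, 9, 10} — 6 values for 6 variables — and 10 appears only in h's list, so h = 10.
p and q between them cover only {5, 8} — a naked pair. Remove those values from d, f.
d's domain is down to {9}, so d = 9. Eliminate 9 elsewhere: f.
No further eliminations apply; p can still be any of 5, 8.

5, 8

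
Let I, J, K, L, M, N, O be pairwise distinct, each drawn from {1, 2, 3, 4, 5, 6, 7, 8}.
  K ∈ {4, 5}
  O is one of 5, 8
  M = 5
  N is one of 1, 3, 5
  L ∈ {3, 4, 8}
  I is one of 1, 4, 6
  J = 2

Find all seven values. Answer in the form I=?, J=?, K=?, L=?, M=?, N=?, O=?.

I=6, J=2, K=4, L=3, M=5, N=1, O=8

J's domain is down to {2}, so J = 2.
That leaves M = 5. Eliminate 5 elsewhere: K, N, O.
That leaves O = 8. Eliminate 8 elsewhere: L.
K's domain is down to {4}, so K = 4. Strike 4 from I, L.
That leaves L = 3. So N can't be 3.
That leaves N = 1. So I can't be 1.
I must be 6 (only option left).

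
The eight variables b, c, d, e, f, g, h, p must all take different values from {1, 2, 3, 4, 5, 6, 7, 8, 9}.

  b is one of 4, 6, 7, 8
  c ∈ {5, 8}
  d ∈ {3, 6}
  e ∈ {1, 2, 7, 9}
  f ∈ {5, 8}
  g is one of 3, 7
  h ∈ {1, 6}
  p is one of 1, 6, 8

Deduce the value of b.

4

c and f share exactly the 2 values {5, 8}; by pigeonhole those values go to them, so strike 5, 8 from b, p.
The 2 variables h and p are confined to {1, 6}, which locks those values in; drop them from b, d, e.
That leaves d = 3. Strike 3 from g.
g has just one choice, so g = 7. Eliminate 7 elsewhere: b, e.
So b = 4.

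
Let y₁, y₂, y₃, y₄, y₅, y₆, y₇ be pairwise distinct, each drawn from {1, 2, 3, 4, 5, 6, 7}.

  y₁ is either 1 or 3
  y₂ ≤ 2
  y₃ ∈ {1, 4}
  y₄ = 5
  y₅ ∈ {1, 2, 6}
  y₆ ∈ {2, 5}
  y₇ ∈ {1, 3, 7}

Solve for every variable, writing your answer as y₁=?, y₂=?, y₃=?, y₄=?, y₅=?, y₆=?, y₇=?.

y₁=3, y₂=1, y₃=4, y₄=5, y₅=6, y₆=2, y₇=7

y₄ has just one choice, so y₄ = 5. So y₆ can't be 5.
y₆ has just one choice, so y₆ = 2. Remove 2 from y₂, y₅.
y₂'s domain is down to {1}, so y₂ = 1. Eliminate 1 elsewhere: y₁, y₃, y₅, y₇.
y₃ must be 4 (only option left).
y₅'s domain is down to {6}, so y₅ = 6.
y₁ has just one choice, so y₁ = 3. So y₇ can't be 3.
y₇ must be 7 (only option left).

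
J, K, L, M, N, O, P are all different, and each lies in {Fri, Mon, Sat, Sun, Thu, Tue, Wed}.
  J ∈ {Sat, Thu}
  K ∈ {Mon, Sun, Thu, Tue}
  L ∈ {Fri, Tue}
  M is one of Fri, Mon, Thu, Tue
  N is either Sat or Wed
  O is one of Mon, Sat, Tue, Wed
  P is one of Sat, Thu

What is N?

The 7 variables together cover exactly {Fri, Mon, Sat, Sun, Thu, Tue, Wed} — 7 values for 7 variables — and Sun appears only in K's list, so K = Sun.
J and P between them cover only {Sat, Thu} — a naked pair. Remove those values from M, N, O.
So N = Wed.

Wed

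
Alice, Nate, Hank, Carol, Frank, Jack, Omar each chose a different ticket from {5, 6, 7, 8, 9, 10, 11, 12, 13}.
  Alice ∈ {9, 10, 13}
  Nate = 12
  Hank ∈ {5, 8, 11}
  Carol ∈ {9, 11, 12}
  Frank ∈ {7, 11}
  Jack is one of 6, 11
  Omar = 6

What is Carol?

9

Nate must be 12 (only option left). Eliminate 12 elsewhere: Carol.
That leaves Omar = 6. Strike 6 from Jack.
Jack has just one choice, so Jack = 11. Strike 11 from Hank, Carol, Frank.
So Carol = 9.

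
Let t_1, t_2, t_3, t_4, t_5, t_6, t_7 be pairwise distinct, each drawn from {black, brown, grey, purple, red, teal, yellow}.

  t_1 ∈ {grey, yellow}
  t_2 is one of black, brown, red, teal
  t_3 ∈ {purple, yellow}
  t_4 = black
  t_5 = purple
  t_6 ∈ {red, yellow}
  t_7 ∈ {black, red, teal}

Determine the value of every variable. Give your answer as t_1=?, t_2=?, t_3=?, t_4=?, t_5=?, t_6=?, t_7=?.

t_4 has just one choice, so t_4 = black. So t_2, t_7 can't be black.
t_5's domain is down to {purple}, so t_5 = purple. Eliminate purple elsewhere: t_3.
t_3 has just one choice, so t_3 = yellow. Eliminate yellow elsewhere: t_1, t_6.
t_6 has just one choice, so t_6 = red. Remove red from t_2, t_7.
t_7 must be teal (only option left). Remove teal from t_2.
t_1 has just one choice, so t_1 = grey.
t_2 must be brown (only option left).

t_1=grey, t_2=brown, t_3=yellow, t_4=black, t_5=purple, t_6=red, t_7=teal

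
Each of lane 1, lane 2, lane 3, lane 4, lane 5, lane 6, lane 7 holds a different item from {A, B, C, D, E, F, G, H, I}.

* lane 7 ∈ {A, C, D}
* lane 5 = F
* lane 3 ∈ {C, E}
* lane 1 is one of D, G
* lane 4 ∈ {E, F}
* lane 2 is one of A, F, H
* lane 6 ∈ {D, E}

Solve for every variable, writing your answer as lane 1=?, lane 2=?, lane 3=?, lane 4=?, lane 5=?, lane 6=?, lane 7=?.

lane 1=G, lane 2=H, lane 3=C, lane 4=E, lane 5=F, lane 6=D, lane 7=A

lane 5 must be F (only option left). Strike F from lane 2, lane 4.
lane 4 has just one choice, so lane 4 = E. So lane 3, lane 6 can't be E.
lane 6 must be D (only option left). So lane 1, lane 7 can't be D.
lane 1 must be G (only option left).
lane 3 must be C (only option left). So lane 7 can't be C.
That leaves lane 7 = A. Eliminate A elsewhere: lane 2.
lane 2 has just one choice, so lane 2 = H.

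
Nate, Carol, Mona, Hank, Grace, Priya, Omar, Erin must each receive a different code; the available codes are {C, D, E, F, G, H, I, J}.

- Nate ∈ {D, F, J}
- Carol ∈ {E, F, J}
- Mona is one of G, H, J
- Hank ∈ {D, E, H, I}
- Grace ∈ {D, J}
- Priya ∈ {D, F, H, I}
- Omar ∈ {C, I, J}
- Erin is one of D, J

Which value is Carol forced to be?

Among the 8 variables, C fits only Omar (and all 8 values in {C, D, E, F, G, H, I, J} must be used), so Omar = C.
The 7 still-open variables together cover exactly {D, E, F, G, H, I, J} — 7 values for 7 variables — and G appears only in Mona's list, so Mona = G.
Grace and Erin share exactly the 2 values {D, J}; by pigeonhole those values go to them, so strike D, J from Nate, Carol, Hank, Priya.
That leaves Nate = F. Strike F from Carol, Priya.
So Carol = E.

E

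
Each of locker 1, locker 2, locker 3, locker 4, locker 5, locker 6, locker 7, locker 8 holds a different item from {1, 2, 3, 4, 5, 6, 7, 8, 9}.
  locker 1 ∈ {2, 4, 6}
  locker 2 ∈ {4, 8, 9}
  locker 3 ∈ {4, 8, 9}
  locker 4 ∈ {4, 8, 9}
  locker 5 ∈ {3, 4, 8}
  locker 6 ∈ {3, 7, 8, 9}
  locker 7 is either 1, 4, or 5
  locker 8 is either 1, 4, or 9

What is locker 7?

5

The 3 variables locker 2, locker 3, locker 4 are confined to {4, 8, 9}, which locks those values in; drop them from locker 1, locker 5, locker 6, locker 7, locker 8.
That leaves locker 5 = 3. Strike 3 from locker 6.
That leaves locker 6 = 7.
locker 8 has just one choice, so locker 8 = 1. Eliminate 1 elsewhere: locker 7.
So locker 7 = 5.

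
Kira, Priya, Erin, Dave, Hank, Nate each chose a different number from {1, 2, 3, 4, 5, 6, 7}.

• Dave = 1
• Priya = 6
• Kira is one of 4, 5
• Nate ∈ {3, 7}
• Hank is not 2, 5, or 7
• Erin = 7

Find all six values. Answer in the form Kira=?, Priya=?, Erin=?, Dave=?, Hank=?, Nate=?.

Priya has just one choice, so Priya = 6. Strike 6 from Hank.
Erin must be 7 (only option left). So Nate can't be 7.
Dave's domain is down to {1}, so Dave = 1. So Hank can't be 1.
Nate must be 3 (only option left). Strike 3 from Hank.
Hank's domain is down to {4}, so Hank = 4. Strike 4 from Kira.
That leaves Kira = 5.

Kira=5, Priya=6, Erin=7, Dave=1, Hank=4, Nate=3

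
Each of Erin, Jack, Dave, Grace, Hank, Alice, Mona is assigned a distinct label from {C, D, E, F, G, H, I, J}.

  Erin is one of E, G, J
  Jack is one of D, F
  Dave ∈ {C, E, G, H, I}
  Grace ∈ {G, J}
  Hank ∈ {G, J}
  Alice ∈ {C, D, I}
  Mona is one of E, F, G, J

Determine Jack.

Grace and Hank share exactly the 2 values {G, J}; by pigeonhole those values go to them, so strike G, J from Erin, Dave, Mona.
That leaves Erin = E. Remove E from Dave, Mona.
Mona has just one choice, so Mona = F. So Jack can't be F.
So Jack = D.

D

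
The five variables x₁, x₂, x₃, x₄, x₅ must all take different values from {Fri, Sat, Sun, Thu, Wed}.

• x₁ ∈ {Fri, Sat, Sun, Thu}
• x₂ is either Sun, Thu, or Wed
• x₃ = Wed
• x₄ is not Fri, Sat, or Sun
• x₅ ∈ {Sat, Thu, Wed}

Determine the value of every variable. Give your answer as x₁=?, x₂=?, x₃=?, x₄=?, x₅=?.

x₁=Fri, x₂=Sun, x₃=Wed, x₄=Thu, x₅=Sat

x₃ has just one choice, so x₃ = Wed. Strike Wed from x₂, x₄, x₅.
x₄'s domain is down to {Thu}, so x₄ = Thu. Strike Thu from x₁, x₂, x₅.
x₅ has just one choice, so x₅ = Sat. So x₁ can't be Sat.
x₂ has just one choice, so x₂ = Sun. So x₁ can't be Sun.
x₁ has just one choice, so x₁ = Fri.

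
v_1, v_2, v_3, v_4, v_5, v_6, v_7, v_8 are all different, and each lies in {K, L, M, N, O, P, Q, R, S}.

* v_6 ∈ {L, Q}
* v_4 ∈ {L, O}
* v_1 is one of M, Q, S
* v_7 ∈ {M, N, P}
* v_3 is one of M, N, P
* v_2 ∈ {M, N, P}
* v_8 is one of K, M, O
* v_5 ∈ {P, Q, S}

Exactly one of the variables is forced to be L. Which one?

The 8 variables draw from only 8 values {K, L, M, N, O, P, Q, S}, so each is used; only v_8 can be K, hence v_8 = K.
Among the 7 still-open variables, O fits only v_4 (and all 7 values in {L, M, N, O, P, Q, S} must be used), so v_4 = O.
The 6 still-open variables draw from only 6 values {L, M, N, P, Q, S}, so each is used; only v_6 can be L, hence v_6 = L.

v_6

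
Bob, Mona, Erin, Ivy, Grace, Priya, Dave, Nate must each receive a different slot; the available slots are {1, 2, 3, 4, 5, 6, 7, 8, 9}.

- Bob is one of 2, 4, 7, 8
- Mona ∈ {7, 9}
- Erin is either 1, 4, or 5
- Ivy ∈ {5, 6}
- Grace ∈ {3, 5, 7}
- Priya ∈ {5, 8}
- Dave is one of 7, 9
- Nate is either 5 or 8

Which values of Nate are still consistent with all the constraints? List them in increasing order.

5, 8

Mona and Dave share exactly the 2 values {7, 9}; by pigeonhole those values go to them, so strike 7, 9 from Bob, Grace.
The 2 variables Priya and Nate are confined to {5, 8}, which locks those values in; drop them from Bob, Erin, Ivy, Grace.
Ivy's domain is down to {6}, so Ivy = 6.
Grace has just one choice, so Grace = 3.
No further eliminations apply; Nate can still be any of 5, 8.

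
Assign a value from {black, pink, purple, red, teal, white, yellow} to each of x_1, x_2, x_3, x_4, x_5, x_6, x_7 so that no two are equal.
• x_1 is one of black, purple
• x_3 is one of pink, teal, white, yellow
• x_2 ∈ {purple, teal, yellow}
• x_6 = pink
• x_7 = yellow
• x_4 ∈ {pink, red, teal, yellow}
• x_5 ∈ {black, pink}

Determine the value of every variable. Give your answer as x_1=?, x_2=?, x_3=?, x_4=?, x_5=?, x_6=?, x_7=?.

x_1=purple, x_2=teal, x_3=white, x_4=red, x_5=black, x_6=pink, x_7=yellow

x_6's domain is down to {pink}, so x_6 = pink. So x_3, x_4, x_5 can't be pink.
That leaves x_7 = yellow. So x_2, x_3, x_4 can't be yellow.
That leaves x_5 = black. Strike black from x_1.
x_1 has just one choice, so x_1 = purple. Eliminate purple elsewhere: x_2.
x_2 must be teal (only option left). So x_3, x_4 can't be teal.
x_3's domain is down to {white}, so x_3 = white.
x_4's domain is down to {red}, so x_4 = red.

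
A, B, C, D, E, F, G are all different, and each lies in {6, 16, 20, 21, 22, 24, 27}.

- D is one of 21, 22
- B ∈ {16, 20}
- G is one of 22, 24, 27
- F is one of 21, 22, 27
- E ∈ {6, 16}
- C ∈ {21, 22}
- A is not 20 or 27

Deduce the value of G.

24

Among the 7 variables, 20 fits only B (and all 7 values in {6, 16, 20, 21, 22, 24, 27} must be used), so B = 20.
C and D between them cover only {21, 22} — a naked pair. Remove those values from A, F, G.
That leaves F = 27. Strike 27 from G.
So G = 24.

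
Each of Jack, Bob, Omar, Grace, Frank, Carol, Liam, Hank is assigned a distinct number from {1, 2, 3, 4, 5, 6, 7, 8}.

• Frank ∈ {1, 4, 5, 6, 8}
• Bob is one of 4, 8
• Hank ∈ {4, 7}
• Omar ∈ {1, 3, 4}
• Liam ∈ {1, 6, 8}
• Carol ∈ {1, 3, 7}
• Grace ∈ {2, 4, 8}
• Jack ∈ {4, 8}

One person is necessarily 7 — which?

Hank

Among the 8 variables, 2 fits only Grace (and all 8 values in {1, 2, 3, 4, 5, 6, 7, 8} must be used), so Grace = 2.
The 7 still-open variables draw from only 7 values {1, 3, 4, 5, 6, 7, 8}, so each is used; only Frank can be 5, hence Frank = 5.
Among the 6 still-open variables, 6 fits only Liam (and all 6 values in {1, 3, 4, 6, 7, 8} must be used), so Liam = 6.
The 2 variables Jack and Bob are confined to {4, 8}, which locks those values in; drop them from Omar, Hank.
So 7 goes to Hank.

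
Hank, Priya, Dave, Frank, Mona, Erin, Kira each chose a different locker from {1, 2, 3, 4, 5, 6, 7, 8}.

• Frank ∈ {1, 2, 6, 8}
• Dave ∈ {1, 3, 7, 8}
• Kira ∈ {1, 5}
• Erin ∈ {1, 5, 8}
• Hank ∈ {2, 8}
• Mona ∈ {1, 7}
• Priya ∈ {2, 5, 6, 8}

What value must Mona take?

7

Among the 7 variables, 3 fits only Dave (and all 7 values in {1, 2, 3, 5, 6, 7, 8} must be used), so Dave = 3.
The 6 still-open variables draw from only 6 values {1, 2, 5, 6, 7, 8}, so each is used; only Mona can be 7, hence Mona = 7.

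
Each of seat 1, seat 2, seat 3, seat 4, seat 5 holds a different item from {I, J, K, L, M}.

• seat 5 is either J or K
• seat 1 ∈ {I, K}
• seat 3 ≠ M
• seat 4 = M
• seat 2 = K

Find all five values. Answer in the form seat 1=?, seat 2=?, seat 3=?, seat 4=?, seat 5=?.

seat 1=I, seat 2=K, seat 3=L, seat 4=M, seat 5=J

seat 2 must be K (only option left). So seat 1, seat 3, seat 5 can't be K.
That leaves seat 4 = M.
seat 5 must be J (only option left). So seat 3 can't be J.
seat 1 must be I (only option left). So seat 3 can't be I.
seat 3's domain is down to {L}, so seat 3 = L.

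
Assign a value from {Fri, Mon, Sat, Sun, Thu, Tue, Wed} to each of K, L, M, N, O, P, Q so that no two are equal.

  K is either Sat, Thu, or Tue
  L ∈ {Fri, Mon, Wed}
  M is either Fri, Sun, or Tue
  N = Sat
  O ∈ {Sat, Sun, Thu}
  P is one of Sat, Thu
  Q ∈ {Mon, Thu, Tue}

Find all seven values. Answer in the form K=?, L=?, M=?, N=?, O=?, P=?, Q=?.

K=Tue, L=Wed, M=Fri, N=Sat, O=Sun, P=Thu, Q=Mon

N must be Sat (only option left). Eliminate Sat elsewhere: K, O, P.
P has just one choice, so P = Thu. Eliminate Thu elsewhere: K, O, Q.
K must be Tue (only option left). Remove Tue from M, Q.
O's domain is down to {Sun}, so O = Sun. Strike Sun from M.
Q has just one choice, so Q = Mon. Eliminate Mon elsewhere: L.
M has just one choice, so M = Fri. Strike Fri from L.
That leaves L = Wed.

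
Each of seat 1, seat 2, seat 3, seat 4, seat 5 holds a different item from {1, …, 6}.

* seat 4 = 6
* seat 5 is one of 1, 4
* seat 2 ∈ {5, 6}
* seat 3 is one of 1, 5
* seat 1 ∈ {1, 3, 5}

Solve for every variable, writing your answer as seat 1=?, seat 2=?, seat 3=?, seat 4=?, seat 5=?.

seat 4 must be 6 (only option left). Eliminate 6 elsewhere: seat 2.
seat 2's domain is down to {5}, so seat 2 = 5. Strike 5 from seat 1, seat 3.
seat 3's domain is down to {1}, so seat 3 = 1. Eliminate 1 elsewhere: seat 1, seat 5.
That leaves seat 5 = 4.
seat 1's domain is down to {3}, so seat 1 = 3.

seat 1=3, seat 2=5, seat 3=1, seat 4=6, seat 5=4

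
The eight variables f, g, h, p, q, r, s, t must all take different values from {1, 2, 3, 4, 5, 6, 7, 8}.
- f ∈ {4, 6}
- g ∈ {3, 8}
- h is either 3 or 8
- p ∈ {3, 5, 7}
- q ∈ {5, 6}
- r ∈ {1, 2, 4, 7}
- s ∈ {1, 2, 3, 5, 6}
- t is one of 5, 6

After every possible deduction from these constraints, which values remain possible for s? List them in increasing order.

1, 2

The 2 variables g and h are confined to {3, 8}, which locks those values in; drop them from p, s.
q and t share exactly the 2 values {5, 6}; by pigeonhole those values go to them, so strike 5, 6 from f, p, s.
f must be 4 (only option left). So r can't be 4.
p has just one choice, so p = 7. So r can't be 7.
No further eliminations apply; s can still be any of 1, 2.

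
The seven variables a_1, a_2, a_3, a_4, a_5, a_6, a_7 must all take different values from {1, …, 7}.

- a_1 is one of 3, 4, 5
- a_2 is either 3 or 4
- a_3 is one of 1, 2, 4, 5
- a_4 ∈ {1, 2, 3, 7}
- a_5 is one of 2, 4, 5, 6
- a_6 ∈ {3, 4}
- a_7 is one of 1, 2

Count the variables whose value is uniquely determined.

3

The 7 variables draw from only 7 values {1, 2, 3, 4, 5, 6, 7}, so each is used; only a_5 can be 6, hence a_5 = 6.
The 6 still-open variables together cover exactly {1, 2, 3, 4, 5, 7} — 6 values for 6 variables — and 7 appears only in a_4's list, so a_4 = 7.
a_2 and a_6 share exactly the 2 values {3, 4}; by pigeonhole those values go to them, so strike 3, 4 from a_1, a_3.
That leaves a_1 = 5. Eliminate 5 elsewhere: a_3.
Determined: a_1=5, a_4=7, a_5=6. The other variables each still have more than one consistent value. That makes 3.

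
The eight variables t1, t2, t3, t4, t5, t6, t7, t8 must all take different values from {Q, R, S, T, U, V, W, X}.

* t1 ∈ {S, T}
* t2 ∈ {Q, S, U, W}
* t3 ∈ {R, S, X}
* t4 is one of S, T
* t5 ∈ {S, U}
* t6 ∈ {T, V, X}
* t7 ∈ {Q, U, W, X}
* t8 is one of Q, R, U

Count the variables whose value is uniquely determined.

The 8 variables draw from only 8 values {Q, R, S, T, U, V, W, X}, so each is used; only t6 can be V, hence t6 = V.
t1 and t4 between them cover only {S, T} — a naked pair. Remove those values from t2, t3, t5.
t5 must be U (only option left). So t2, t7, t8 can't be U.
Determined: t5=U, t6=V. The other variables each still have more than one consistent value. That makes 2.

2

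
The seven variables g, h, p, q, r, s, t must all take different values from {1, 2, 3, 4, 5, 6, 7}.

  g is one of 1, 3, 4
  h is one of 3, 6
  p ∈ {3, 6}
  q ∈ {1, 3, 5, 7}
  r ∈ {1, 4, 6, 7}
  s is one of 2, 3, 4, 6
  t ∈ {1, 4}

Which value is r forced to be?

The 7 variables draw from only 7 values {1, 2, 3, 4, 5, 6, 7}, so each is used; only s can be 2, hence s = 2.
The 6 still-open variables together cover exactly {1, 3, 4, 5, 6, 7} — 6 values for 6 variables — and 5 appears only in q's list, so q = 5.
The 5 still-open variables draw from only 5 values {1, 3, 4, 6, 7}, so each is used; only r can be 7, hence r = 7.

7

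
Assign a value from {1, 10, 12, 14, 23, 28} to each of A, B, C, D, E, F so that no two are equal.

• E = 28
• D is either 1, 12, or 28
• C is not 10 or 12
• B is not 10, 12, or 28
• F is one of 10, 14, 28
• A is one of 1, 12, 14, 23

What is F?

E must be 28 (only option left). Eliminate 28 elsewhere: C, D, F.
Among the 5 still-open variables, 10 fits only F (and all 5 values in {1, 10, 12, 14, 23} must be used), so F = 10.

10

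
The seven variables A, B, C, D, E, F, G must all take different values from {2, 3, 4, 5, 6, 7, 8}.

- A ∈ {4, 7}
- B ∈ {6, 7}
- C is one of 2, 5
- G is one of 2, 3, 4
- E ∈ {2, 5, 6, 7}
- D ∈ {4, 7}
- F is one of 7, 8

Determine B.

6

The 7 variables draw from only 7 values {2, 3, 4, 5, 6, 7, 8}, so each is used; only G can be 3, hence G = 3.
The 6 still-open variables draw from only 6 values {2, 4, 5, 6, 7, 8}, so each is used; only F can be 8, hence F = 8.
The 2 variables A and D are confined to {4, 7}, which locks those values in; drop them from B, E.
So B = 6.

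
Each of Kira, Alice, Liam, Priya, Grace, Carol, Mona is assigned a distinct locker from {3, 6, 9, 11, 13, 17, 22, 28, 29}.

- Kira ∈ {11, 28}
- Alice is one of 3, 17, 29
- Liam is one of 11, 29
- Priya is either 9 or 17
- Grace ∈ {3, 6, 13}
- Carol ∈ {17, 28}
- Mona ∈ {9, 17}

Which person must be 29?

Priya and Mona between them cover only {9, 17} — a naked pair. Remove those values from Alice, Carol.
Carol's domain is down to {28}, so Carol = 28. Strike 28 from Kira.
Kira's domain is down to {11}, so Kira = 11. Remove 11 from Liam.
So 29 goes to Liam.

Liam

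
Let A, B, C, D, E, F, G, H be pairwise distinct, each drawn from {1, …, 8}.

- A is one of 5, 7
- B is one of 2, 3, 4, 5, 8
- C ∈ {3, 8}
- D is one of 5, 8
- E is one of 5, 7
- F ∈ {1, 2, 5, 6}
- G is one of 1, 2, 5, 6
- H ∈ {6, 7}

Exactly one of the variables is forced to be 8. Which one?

D

Among the 8 variables, 4 fits only B (and all 8 values in {1, 2, 3, 4, 5, 6, 7, 8} must be used), so B = 4.
The 7 still-open variables together cover exactly {1, 2, 3, 5, 6, 7, 8} — 7 values for 7 variables — and 3 appears only in C's list, so C = 3.
Among the 6 still-open variables, 8 fits only D (and all 6 values in {1, 2, 5, 6, 7, 8} must be used), so D = 8.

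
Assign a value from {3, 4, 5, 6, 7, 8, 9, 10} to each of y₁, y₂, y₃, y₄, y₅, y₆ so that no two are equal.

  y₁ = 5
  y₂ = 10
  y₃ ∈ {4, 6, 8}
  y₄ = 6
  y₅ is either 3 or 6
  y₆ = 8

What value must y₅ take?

3

y₁ has just one choice, so y₁ = 5.
That leaves y₂ = 10.
y₄ has just one choice, so y₄ = 6. Remove 6 from y₃, y₅.
So y₅ = 3.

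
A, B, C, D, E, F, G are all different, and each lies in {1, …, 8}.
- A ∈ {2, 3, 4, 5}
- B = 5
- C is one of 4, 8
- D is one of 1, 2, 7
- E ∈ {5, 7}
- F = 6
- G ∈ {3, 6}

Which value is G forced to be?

3

B has just one choice, so B = 5. Eliminate 5 elsewhere: A, E.
E has just one choice, so E = 7. So D can't be 7.
F has just one choice, so F = 6. Remove 6 from G.
So G = 3.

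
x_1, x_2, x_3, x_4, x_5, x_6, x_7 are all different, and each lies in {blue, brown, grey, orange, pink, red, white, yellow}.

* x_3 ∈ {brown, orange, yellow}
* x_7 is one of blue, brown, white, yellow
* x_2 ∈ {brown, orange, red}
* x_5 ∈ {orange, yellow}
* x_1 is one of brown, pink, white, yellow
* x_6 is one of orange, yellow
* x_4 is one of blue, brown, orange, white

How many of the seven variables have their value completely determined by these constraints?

3

Among the 7 variables, pink fits only x_1 (and all 7 values in {blue, brown, orange, pink, red, white, yellow} must be used), so x_1 = pink.
The 6 still-open variables draw from only 6 values {blue, brown, orange, red, white, yellow}, so each is used; only x_2 can be red, hence x_2 = red.
x_5 and x_6 between them cover only {orange, yellow} — a naked pair. Remove those values from x_3, x_4, x_7.
x_3 has just one choice, so x_3 = brown. Remove brown from x_4, x_7.
Determined: x_1=pink, x_2=red, x_3=brown. The other variables each still have more than one consistent value. That makes 3.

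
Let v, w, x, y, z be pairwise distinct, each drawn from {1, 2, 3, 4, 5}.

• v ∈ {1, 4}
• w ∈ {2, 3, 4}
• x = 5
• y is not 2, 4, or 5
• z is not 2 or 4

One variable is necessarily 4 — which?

x has just one choice, so x = 5. Remove 5 from z.
The 4 still-open variables together cover exactly {1, 2, 3, 4} — 4 values for 4 variables — and 2 appears only in w's list, so w = 2.
The 3 still-open variables draw from only 3 values {1, 3, 4}, so each is used; only v can be 4, hence v = 4.

v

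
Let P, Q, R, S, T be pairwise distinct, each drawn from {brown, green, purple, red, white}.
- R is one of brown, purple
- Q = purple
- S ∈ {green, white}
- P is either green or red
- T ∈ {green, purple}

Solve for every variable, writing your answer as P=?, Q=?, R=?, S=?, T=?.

P=red, Q=purple, R=brown, S=white, T=green

Q's domain is down to {purple}, so Q = purple. Eliminate purple elsewhere: R, T.
R's domain is down to {brown}, so R = brown.
T has just one choice, so T = green. So P, S can't be green.
P has just one choice, so P = red.
That leaves S = white.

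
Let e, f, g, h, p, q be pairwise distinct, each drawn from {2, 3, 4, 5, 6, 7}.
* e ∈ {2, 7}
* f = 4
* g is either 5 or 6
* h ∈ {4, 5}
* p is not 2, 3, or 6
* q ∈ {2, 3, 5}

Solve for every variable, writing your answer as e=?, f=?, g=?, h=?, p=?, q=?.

e=2, f=4, g=6, h=5, p=7, q=3

f's domain is down to {4}, so f = 4. Strike 4 from h, p.
h must be 5 (only option left). So g, p, q can't be 5.
That leaves p = 7. Eliminate 7 elsewhere: e.
e must be 2 (only option left). Strike 2 from q.
g's domain is down to {6}, so g = 6.
q has just one choice, so q = 3.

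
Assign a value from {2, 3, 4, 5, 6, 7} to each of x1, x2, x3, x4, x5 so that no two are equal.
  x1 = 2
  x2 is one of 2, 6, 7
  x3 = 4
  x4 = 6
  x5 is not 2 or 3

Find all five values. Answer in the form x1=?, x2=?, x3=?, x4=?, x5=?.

x1's domain is down to {2}, so x1 = 2. Remove 2 from x2.
x3's domain is down to {4}, so x3 = 4. Strike 4 from x5.
x4's domain is down to {6}, so x4 = 6. Eliminate 6 elsewhere: x2, x5.
x2 must be 7 (only option left). So x5 can't be 7.
That leaves x5 = 5.

x1=2, x2=7, x3=4, x4=6, x5=5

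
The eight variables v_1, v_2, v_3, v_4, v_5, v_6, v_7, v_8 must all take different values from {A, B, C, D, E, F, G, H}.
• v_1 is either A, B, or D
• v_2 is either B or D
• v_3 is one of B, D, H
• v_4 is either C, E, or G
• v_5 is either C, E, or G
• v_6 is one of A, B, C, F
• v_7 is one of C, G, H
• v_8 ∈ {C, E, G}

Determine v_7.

Among the 8 variables, F fits only v_6 (and all 8 values in {A, B, C, D, E, F, G, H} must be used), so v_6 = F.
The 7 still-open variables draw from only 7 values {A, B, C, D, E, G, H}, so each is used; only v_1 can be A, hence v_1 = A.
v_4, v_5, v_8 between them cover only {C, E, G} — a naked triple. Remove those values from v_7.
So v_7 = H.

H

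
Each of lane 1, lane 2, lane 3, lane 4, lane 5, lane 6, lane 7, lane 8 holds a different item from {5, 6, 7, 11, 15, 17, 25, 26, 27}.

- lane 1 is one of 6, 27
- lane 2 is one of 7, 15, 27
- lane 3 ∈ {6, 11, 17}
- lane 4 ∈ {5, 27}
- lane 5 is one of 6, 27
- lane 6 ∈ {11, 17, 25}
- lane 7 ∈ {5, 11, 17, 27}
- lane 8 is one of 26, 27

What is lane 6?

25

lane 1 and lane 5 share exactly the 2 values {6, 27}; by pigeonhole those values go to them, so strike 6, 27 from lane 2, lane 3, lane 4, lane 7, lane 8.
That leaves lane 4 = 5. Remove 5 from lane 7.
That leaves lane 8 = 26.
lane 3 and lane 7 share exactly the 2 values {11, 17}; by pigeonhole those values go to them, so strike 11, 17 from lane 6.
So lane 6 = 25.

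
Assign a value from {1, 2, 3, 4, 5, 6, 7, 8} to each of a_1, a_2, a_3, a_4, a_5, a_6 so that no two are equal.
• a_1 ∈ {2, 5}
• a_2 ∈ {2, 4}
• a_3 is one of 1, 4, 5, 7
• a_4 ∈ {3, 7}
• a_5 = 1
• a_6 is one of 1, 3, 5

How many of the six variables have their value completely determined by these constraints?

a_5's domain is down to {1}, so a_5 = 1. Strike 1 from a_3, a_6.
Determined: a_5=1. The other variables each still have more than one consistent value. That makes 1.

1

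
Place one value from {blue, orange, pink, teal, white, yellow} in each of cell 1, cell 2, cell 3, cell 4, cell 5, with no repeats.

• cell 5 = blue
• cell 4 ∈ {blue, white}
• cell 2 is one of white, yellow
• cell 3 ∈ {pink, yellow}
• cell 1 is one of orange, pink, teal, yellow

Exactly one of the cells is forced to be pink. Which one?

cell 5 must be blue (only option left). Remove blue from cell 4.
That leaves cell 4 = white. Strike white from cell 2.
cell 2 must be yellow (only option left). Strike yellow from cell 1, cell 3.
So pink goes to cell 3.

cell 3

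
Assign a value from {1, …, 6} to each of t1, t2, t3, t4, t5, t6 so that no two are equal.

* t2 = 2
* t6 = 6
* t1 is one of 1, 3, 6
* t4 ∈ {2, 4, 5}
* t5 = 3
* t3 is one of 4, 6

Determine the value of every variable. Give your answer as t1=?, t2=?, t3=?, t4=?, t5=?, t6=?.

t2's domain is down to {2}, so t2 = 2. Strike 2 from t4.
t5 has just one choice, so t5 = 3. Eliminate 3 elsewhere: t1.
t6's domain is down to {6}, so t6 = 6. Strike 6 from t1, t3.
t1 has just one choice, so t1 = 1.
t3 has just one choice, so t3 = 4. Strike 4 from t4.
That leaves t4 = 5.

t1=1, t2=2, t3=4, t4=5, t5=3, t6=6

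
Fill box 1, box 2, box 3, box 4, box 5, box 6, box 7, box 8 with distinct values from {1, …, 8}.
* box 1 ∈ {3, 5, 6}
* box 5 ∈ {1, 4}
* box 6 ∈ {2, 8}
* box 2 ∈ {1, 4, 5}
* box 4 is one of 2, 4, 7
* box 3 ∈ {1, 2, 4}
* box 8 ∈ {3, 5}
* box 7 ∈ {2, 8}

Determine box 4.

The 8 variables together cover exactly {1, 2, 3, 4, 5, 6, 7, 8} — 8 values for 8 variables — and 6 appears only in box 1's list, so box 1 = 6.
The 7 still-open variables together cover exactly {1, 2, 3, 4, 5, 7, 8} — 7 values for 7 variables — and 3 appears only in box 8's list, so box 8 = 3.
The 6 still-open variables together cover exactly {1, 2, 4, 5, 7, 8} — 6 values for 6 variables — and 5 appears only in box 2's list, so box 2 = 5.
The 5 still-open variables draw from only 5 values {1, 2, 4, 7, 8}, so each is used; only box 4 can be 7, hence box 4 = 7.

7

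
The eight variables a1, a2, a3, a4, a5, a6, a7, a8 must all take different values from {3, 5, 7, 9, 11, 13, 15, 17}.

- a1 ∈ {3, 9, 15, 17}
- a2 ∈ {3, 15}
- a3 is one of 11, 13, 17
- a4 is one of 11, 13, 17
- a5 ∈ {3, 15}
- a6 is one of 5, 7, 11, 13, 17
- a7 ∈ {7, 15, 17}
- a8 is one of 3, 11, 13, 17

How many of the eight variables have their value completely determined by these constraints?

The 8 variables together cover exactly {3, 5, 7, 9, 11, 13, 15, 17} — 8 values for 8 variables — and 5 appears only in a6's list, so a6 = 5.
Among the 7 still-open variables, 7 fits only a7 (and all 7 values in {3, 7, 9, 11, 13, 15, 17} must be used), so a7 = 7.
The 6 still-open variables draw from only 6 values {3, 9, 11, 13, 15, 17}, so each is used; only a1 can be 9, hence a1 = 9.
The 2 variables a2 and a5 are confined to {3, 15}, which locks those values in; drop them from a8.
Determined: a1=9, a6=5, a7=7. The other variables each still have more than one consistent value. That makes 3.

3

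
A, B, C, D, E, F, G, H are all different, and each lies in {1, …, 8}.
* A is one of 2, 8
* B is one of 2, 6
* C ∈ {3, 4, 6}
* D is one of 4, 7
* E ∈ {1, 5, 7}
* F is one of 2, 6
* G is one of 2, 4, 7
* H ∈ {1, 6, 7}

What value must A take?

The 8 variables together cover exactly {1, 2, 3, 4, 5, 6, 7, 8} — 8 values for 8 variables — and 3 appears only in C's list, so C = 3.
Among the 7 still-open variables, 5 fits only E (and all 7 values in {1, 2, 4, 5, 6, 7, 8} must be used), so E = 5.
Among the 6 still-open variables, 1 fits only H (and all 6 values in {1, 2, 4, 6, 7, 8} must be used), so H = 1.
The 5 still-open variables draw from only 5 values {2, 4, 6, 7, 8}, so each is used; only A can be 8, hence A = 8.

8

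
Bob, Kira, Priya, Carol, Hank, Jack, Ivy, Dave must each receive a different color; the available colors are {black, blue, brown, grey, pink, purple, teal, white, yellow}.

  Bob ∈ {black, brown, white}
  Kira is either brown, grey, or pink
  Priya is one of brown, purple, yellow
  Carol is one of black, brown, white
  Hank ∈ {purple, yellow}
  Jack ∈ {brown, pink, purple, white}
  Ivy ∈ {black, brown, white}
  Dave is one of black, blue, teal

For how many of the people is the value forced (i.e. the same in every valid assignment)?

2

The 3 variables Bob, Carol, Ivy are confined to {black, brown, white}, which locks those values in; drop them from Kira, Priya, Jack, Dave.
Priya and Hank share exactly the 2 values {purple, yellow}; by pigeonhole those values go to them, so strike purple, yellow from Jack.
Jack must be pink (only option left). Strike pink from Kira.
Kira's domain is down to {grey}, so Kira = grey.
Determined: Kira=grey, Jack=pink. The other people each still have more than one consistent value. That makes 2.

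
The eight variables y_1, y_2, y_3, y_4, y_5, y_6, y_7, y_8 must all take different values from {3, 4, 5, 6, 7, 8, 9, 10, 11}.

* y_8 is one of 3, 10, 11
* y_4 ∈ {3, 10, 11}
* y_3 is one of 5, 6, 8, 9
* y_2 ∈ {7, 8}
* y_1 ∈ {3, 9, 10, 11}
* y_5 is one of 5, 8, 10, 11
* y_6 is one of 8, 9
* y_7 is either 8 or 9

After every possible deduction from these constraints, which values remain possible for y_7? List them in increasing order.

8, 9

Among the 8 variables, 6 fits only y_3 (and all 8 values in {3, 5, 6, 7, 8, 9, 10, 11} must be used), so y_3 = 6.
The 7 still-open variables draw from only 7 values {3, 5, 7, 8, 9, 10, 11}, so each is used; only y_5 can be 5, hence y_5 = 5.
The 6 still-open variables draw from only 6 values {3, 7, 8, 9, 10, 11}, so each is used; only y_2 can be 7, hence y_2 = 7.
y_6 and y_7 share exactly the 2 values {8, 9}; by pigeonhole those values go to them, so strike 8, 9 from y_1.
No further eliminations apply; y_7 can still be any of 8, 9.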